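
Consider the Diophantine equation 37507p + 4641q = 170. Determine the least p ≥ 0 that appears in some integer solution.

527

gcd(37507, 4641) = 1  (37507 = 8×4641 + 379, 4641 = 12×379 + 93, 379 = 4×93 + 7, 93 = 13×7 + 2, 7 = 3×2 + 1, 2 = 2×1).
1 divides 170, so solutions exist.
Back-substituting, 37507×(1996) + 4641×(-16131) = 1.
Scale by 170/1 = 170: (p₀, q₀) = (339320, -2742270).
General solution: p = 339320 + 4641t, q = -2742270 - 37507t for integer t.
p ≥ 0: smallest is 339320 mod 4641 = 527 (at t = -73), with q = -4259.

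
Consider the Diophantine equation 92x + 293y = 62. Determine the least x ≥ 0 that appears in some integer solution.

gcd(293, 92):
  293 = 3*92 + 17
  92 = 5*17 + 7
  17 = 2*7 + 3
  7 = 2*3 + 1
  3 = 3*1
so gcd(293, 92) = 1.
1 divides 62, so solutions exist.
Back-substitute for Bézout coefficients:
  1 = 7 - 2*3
  ... = 92*(86) + 293*(-27)
Scale by 62/1 = 62: (x₀, y₀) = (5332, -1674).
General solution: x = 5332 + 293t, y = -1674 - 92t for integer t.
x ≥ 0: smallest is 5332 mod 293 = 58 (at t = -18), with y = -18.

58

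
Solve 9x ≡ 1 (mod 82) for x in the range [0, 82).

73

gcd(82, 9) = 1.
By Bézout, 9×(-9) + 82×(1) = 1.
So 9×-9 ≡ 1 (mod 82), and -9 mod 82 = 73.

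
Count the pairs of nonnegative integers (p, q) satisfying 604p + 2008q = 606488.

2

gcd(2008, 604) = 4.
By Bézout, 604*(-123) + 2008*(37) = 4.
One solution: (296, 213).
General: p = 296 + 502t, q = 213 - 151t.
p ≥ 0 ⇒ t ≥ 0; q ≥ 0 ⇒ t ≤ 1. So t ∈ [0, 1]: 2 solutions.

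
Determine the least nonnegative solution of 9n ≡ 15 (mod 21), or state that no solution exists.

4

gcd(21, 9) = 3  (21 = 2·9 + 3, 9 = 3·3).
3 divides 15, so solutions exist.
Back-substituting, 9·(-2) + 21·(1) = 3.
So 9·(-2) ≡ 3 (mod 21); multiply by 5: n ≡ -10 (mod 7).
Smallest nonnegative: n = -10 mod 7 = 4.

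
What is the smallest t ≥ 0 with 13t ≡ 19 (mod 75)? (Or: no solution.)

gcd(75, 13) = 1.
1 divides 19, so solutions exist.
By Bézout, 13*(-23) + 75*(4) = 1.
So 13*(-23) ≡ 1 (mod 75); multiply by 19: t ≡ -437 (mod 75).
Smallest nonnegative: t = -437 mod 75 = 13.

13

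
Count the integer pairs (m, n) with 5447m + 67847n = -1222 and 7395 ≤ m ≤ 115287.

21

gcd(67847, 5447) = 13  (67847 = 12×5447 + 2483, 5447 = 2×2483 + 481, 2483 = 5×481 + 78, 481 = 6×78 + 13, 78 = 6×13).
Back-substituting, 5447×(847) + 67847×(-68) = 13.
Scale by -94: particular solution (-79618, 6392); reduce m mod 5219: (3886, -312).
General solution: m = 3886 + 5219t, n = -312 - 419t for integer t.
7395 ≤ 3886 + 5219t ≤ 115287 gives t ∈ [1, 21], which is 21 values.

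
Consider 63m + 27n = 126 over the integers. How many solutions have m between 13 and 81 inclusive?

23

gcd(63, 27) = 9  (63 = 2×27 + 9, 27 = 3×9).
Back-substituting, 63×(1) + 27×(-2) = 9.
Scale by 14: particular solution (14, -28); reduce m mod 3: (2, 0).
General solution: m = 2 + 3t, n = 0 - 7t for integer t.
13 ≤ 2 + 3t ≤ 81 gives t ∈ [4, 26], which is 23 values.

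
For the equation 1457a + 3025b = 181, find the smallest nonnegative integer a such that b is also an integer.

133

gcd(3025, 1457):
  3025 = 2×1457 + 111
  1457 = 13×111 + 14
  111 = 7×14 + 13
  14 = 1×13 + 1
  13 = 13×1
so gcd(3025, 1457) = 1.
1 divides 181, so solutions exist.
Back-substitute for Bézout coefficients:
  1 = 14 - 1×13
  ... = 1457×(218) + 3025×(-105)
Scale by 181/1 = 181: (a₀, b₀) = (39458, -19005).
General solution: a = 39458 + 3025t, b = -19005 - 1457t for integer t.
a ≥ 0: smallest is 39458 mod 3025 = 133 (at t = -13), with b = -64.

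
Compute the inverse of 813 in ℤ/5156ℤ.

4173

gcd(5156, 813):
  5156 = 6·813 + 278
  813 = 2·278 + 257
  278 = 1·257 + 21
  257 = 12·21 + 5
  21 = 4·5 + 1
  5 = 5·1
so gcd(5156, 813) = 1.
Back-substitute for Bézout coefficients:
  1 = 21 - 4·5
  ... = 813·(-983) + 5156·(155)
So 813·-983 ≡ 1 (mod 5156), and -983 mod 5156 = 4173.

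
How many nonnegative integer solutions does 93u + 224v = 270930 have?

gcd(224, 93) = 1  (224 = 2×93 + 38, 93 = 2×38 + 17, 38 = 2×17 + 4, 17 = 4×4 + 1, 4 = 4×1).
Back-substituting, 93×(53) + 224×(-22) = 1.
Scale by 270930: one solution is (14359290, -5960460). Reduce u mod 224: (218, 1119).
General: u = 218 + 224t, v = 1119 - 93t.
u ≥ 0 ⇒ t ≥ 0; v ≥ 0 ⇒ t ≤ 12. So t ∈ [0, 12]: 13 solutions.

13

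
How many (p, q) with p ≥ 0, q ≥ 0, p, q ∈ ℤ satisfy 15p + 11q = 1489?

9

gcd(15, 11) = 1  (15 = 1*11 + 4, 11 = 2*4 + 3, 4 = 1*3 + 1, 3 = 3*1).
Back-substituting, 15*(3) + 11*(-4) = 1.
Scale by 1489: one solution is (4467, -5956). Reduce p mod 11: (1, 134).
General: p = 1 + 11t, q = 134 - 15t.
p ≥ 0 ⇒ t ≥ 0; q ≥ 0 ⇒ t ≤ 8. So t ∈ [0, 8]: 9 solutions.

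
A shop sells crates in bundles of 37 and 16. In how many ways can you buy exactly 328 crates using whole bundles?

Need nonnegative integers with 37j + 16k = 328.
gcd(37, 16) = 1, and 37·(-3) + 16·(7) = 1.
So (j₀, k₀) = (-984, 2296); general j = -984 + 16t, k = 2296 - 37t.
j ≥ 0 ⇒ t ≥ 62; k ≥ 0 ⇒ t ≤ 62. That's 1 value of t.

1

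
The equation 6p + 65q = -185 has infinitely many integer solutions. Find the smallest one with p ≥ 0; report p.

45

gcd(65, 6) = 1.
1 divides -185, so solutions exist.
By Bézout, 6·(11) + 65·(-1) = 1.
Scale by -185/1 = -185: (p₀, q₀) = (-2035, 185).
General solution: p = -2035 + 65t, q = 185 - 6t for integer t.
p ≥ 0: smallest is -2035 mod 65 = 45 (at t = 32), with q = -7.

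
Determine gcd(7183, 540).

1

gcd(7183, 540):
  7183 = 13·540 + 163
  540 = 3·163 + 51
  163 = 3·51 + 10
  51 = 5·10 + 1
  10 = 10·1
so gcd(7183, 540) = 1.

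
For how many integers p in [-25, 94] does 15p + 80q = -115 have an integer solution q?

7

gcd(80, 15):
  80 = 5*15 + 5
  15 = 3*5
so gcd(80, 15) = 5.
Back-substitute for Bézout coefficients:
  5 = 80 - 5*15
  ... = 15*(-5) + 80*(1)
Scale by -23: particular solution (115, -23); reduce p mod 16: (3, -2).
General solution: p = 3 + 16t, q = -2 - 3t for integer t.
-25 ≤ 3 + 16t ≤ 94 gives t ∈ [-1, 5], which is 7 values.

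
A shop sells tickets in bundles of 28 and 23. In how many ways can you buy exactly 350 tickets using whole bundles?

1

Need nonnegative integers with 28j + 23k = 350.
gcd(28, 23) = 1, and 28·(-9) + 23·(11) = 1.
So (j₀, k₀) = (-3150, 3850); general j = -3150 + 23t, k = 3850 - 28t.
j ≥ 0 ⇒ t ≥ 137; k ≥ 0 ⇒ t ≤ 137. That's 1 value of t.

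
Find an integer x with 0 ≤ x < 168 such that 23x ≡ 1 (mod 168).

95

gcd(168, 23):
  168 = 7·23 + 7
  23 = 3·7 + 2
  7 = 3·2 + 1
  2 = 2·1
so gcd(168, 23) = 1.
Back-substitute for Bézout coefficients:
  1 = 7 - 3·2
  ... = 23·(-73) + 168·(10)
So 23·-73 ≡ 1 (mod 168), and -73 mod 168 = 95.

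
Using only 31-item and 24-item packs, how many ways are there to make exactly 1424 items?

Need nonnegative integers with 31j + 24k = 1424.
gcd(31, 24) = 1, and 31·(7) + 24·(-9) = 1.
So (j₀, k₀) = (9968, -12816); general j = 9968 + 24t, k = -12816 - 31t.
j ≥ 0 ⇒ t ≥ -415; k ≥ 0 ⇒ t ≤ -414. That's 2 values of t.

2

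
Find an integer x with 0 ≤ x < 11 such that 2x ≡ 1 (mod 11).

gcd(11, 2) = 1  (11 = 5*2 + 1, 2 = 2*1).
Back-substituting, 2*(-5) + 11*(1) = 1.
So 2*-5 ≡ 1 (mod 11), and -5 mod 11 = 6.

6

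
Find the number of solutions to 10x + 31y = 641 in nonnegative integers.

gcd(31, 10):
  31 = 3*10 + 1
  10 = 10*1
so gcd(31, 10) = 1.
Back-substitute for Bézout coefficients:
  1 = 31 - 3*10
  ... = 10*(-3) + 31*(1)
Scale by 641: one solution is (-1923, 641). Reduce x mod 31: (30, 11).
General: x = 30 + 31t, y = 11 - 10t.
x ≥ 0 ⇒ t ≥ 0; y ≥ 0 ⇒ t ≤ 1. So t ∈ [0, 1]: 2 solutions.

2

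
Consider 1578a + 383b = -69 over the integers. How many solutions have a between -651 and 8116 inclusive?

23

gcd(1578, 383):
  1578 = 4*383 + 46
  383 = 8*46 + 15
  46 = 3*15 + 1
  15 = 15*1
so gcd(1578, 383) = 1.
Back-substitute for Bézout coefficients:
  1 = 46 - 3*15
  ... = 1578*(25) + 383*(-103)
Scale by -69: particular solution (-1725, 7107); reduce a mod 383: (190, -783).
General solution: a = 190 + 383t, b = -783 - 1578t for integer t.
-651 ≤ 190 + 383t ≤ 8116 gives t ∈ [-2, 20], which is 23 values.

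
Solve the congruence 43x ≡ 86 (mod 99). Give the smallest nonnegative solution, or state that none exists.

2

gcd(99, 43) = 1.
1 divides 86, so solutions exist.
By Bézout, 43·(-23) + 99·(10) = 1.
So 43·(-23) ≡ 1 (mod 99); multiply by 86: x ≡ -1978 (mod 99).
Smallest nonnegative: x = -1978 mod 99 = 2.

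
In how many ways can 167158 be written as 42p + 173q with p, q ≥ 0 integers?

23

gcd(173, 42) = 1.
By Bézout, 42×(-70) + 173×(17) = 1.
One solution: (141, 932).
General: p = 141 + 173t, q = 932 - 42t.
p ≥ 0 ⇒ t ≥ 0; q ≥ 0 ⇒ t ≤ 22. So t ∈ [0, 22]: 23 solutions.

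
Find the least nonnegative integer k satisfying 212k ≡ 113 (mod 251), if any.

158

gcd(251, 212):
  251 = 1·212 + 39
  212 = 5·39 + 17
  39 = 2·17 + 5
  17 = 3·5 + 2
  5 = 2·2 + 1
  2 = 2·1
so gcd(251, 212) = 1.
1 divides 113, so solutions exist.
Back-substitute for Bézout coefficients:
  1 = 5 - 2·2
  ... = 212·(-103) + 251·(87)
So 212·(-103) ≡ 1 (mod 251); multiply by 113: k ≡ -11639 (mod 251).
Smallest nonnegative: k = -11639 mod 251 = 158.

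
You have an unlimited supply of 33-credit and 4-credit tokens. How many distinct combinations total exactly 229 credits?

2

Need nonnegative integers with 33j + 4k = 229.
gcd(33, 4) = 1, and 33·(1) + 4·(-8) = 1.
So (j₀, k₀) = (229, -1832); general j = 229 + 4t, k = -1832 - 33t.
j ≥ 0 ⇒ t ≥ -57; k ≥ 0 ⇒ t ≤ -56. That's 2 values of t.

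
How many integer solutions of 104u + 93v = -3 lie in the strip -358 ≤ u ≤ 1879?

gcd(104, 93) = 1  (104 = 1×93 + 11, 93 = 8×11 + 5, 11 = 2×5 + 1, 5 = 5×1).
Back-substituting, 104×(17) + 93×(-19) = 1.
Scale by -3: particular solution (-51, 57); reduce u mod 93: (42, -47).
General solution: u = 42 + 93t, v = -47 - 104t for integer t.
-358 ≤ 42 + 93t ≤ 1879 gives t ∈ [-4, 19], which is 24 values.

24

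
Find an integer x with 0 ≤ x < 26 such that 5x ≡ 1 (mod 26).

21

gcd(26, 5) = 1.
By Bézout, 5*(-5) + 26*(1) = 1.
So 5*-5 ≡ 1 (mod 26), and -5 mod 26 = 21.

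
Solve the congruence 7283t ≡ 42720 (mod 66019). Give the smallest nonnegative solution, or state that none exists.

gcd(66019, 7283):
  66019 = 9·7283 + 472
  7283 = 15·472 + 203
  472 = 2·203 + 66
  203 = 3·66 + 5
  66 = 13·5 + 1
  5 = 5·1
so gcd(66019, 7283) = 1.
1 divides 42720, so solutions exist.
Back-substitute for Bézout coefficients:
  1 = 66 - 13·5
  ... = 7283·(-13008) + 66019·(1435)
So 7283·(-13008) ≡ 1 (mod 66019); multiply by 42720: t ≡ -555701760 (mod 66019).
Smallest nonnegative: t = -555701760 mod 66019 = 46182.

46182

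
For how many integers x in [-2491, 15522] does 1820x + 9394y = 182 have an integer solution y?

27

gcd(9394, 1820) = 14.
By Bézout, 1820×(-160) + 9394×(31) = 14.
Particular solution: (604, -117).
General solution: x = 604 + 671t, y = -117 - 130t for integer t.
-2491 ≤ 604 + 671t ≤ 15522 gives t ∈ [-4, 22], which is 27 values.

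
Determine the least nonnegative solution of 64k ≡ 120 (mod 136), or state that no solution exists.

gcd(136, 64) = 8.
8 divides 120, so solutions exist.
By Bézout, 64×(-2) + 136×(1) = 8.
So 64×(-2) ≡ 8 (mod 136); multiply by 15: k ≡ -30 (mod 17).
Smallest nonnegative: k = -30 mod 17 = 4.

4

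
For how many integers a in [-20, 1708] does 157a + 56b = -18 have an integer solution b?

31

gcd(157, 56):
  157 = 2·56 + 45
  56 = 1·45 + 11
  45 = 4·11 + 1
  11 = 11·1
so gcd(157, 56) = 1.
Back-substitute for Bézout coefficients:
  1 = 45 - 4·11
  ... = 157·(5) + 56·(-14)
Scale by -18: particular solution (-90, 252); reduce a mod 56: (22, -62).
General solution: a = 22 + 56t, b = -62 - 157t for integer t.
-20 ≤ 22 + 56t ≤ 1708 gives t ∈ [0, 30], which is 31 values.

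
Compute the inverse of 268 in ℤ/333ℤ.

292

gcd(333, 268) = 1  (333 = 1*268 + 65, 268 = 4*65 + 8, 65 = 8*8 + 1, 8 = 8*1).
Back-substituting, 268*(-41) + 333*(33) = 1.
So 268*-41 ≡ 1 (mod 333), and -41 mod 333 = 292.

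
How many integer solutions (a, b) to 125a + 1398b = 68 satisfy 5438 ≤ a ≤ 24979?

14

gcd(1398, 125) = 1  (1398 = 11*125 + 23, 125 = 5*23 + 10, 23 = 2*10 + 3, 10 = 3*3 + 1, 3 = 3*1).
Back-substituting, 125*(425) + 1398*(-38) = 1.
Scale by 68: particular solution (28900, -2584); reduce a mod 1398: (940, -84).
General solution: a = 940 + 1398t, b = -84 - 125t for integer t.
5438 ≤ 940 + 1398t ≤ 24979 gives t ∈ [4, 17], which is 14 values.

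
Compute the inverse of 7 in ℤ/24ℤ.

gcd(24, 7) = 1  (24 = 3*7 + 3, 7 = 2*3 + 1, 3 = 3*1).
Back-substituting, 7*(7) + 24*(-2) = 1.
So 7*7 ≡ 1 (mod 24), and 7 mod 24 = 7.

7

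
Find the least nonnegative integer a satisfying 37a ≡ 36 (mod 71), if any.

gcd(71, 37) = 1.
1 divides 36, so solutions exist.
By Bézout, 37*(-23) + 71*(12) = 1.
So 37*(-23) ≡ 1 (mod 71); multiply by 36: a ≡ -828 (mod 71).
Smallest nonnegative: a = -828 mod 71 = 24.

24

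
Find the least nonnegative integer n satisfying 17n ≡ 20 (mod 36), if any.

16

gcd(36, 17) = 1.
1 divides 20, so solutions exist.
By Bézout, 17·(17) + 36·(-8) = 1.
So 17·(17) ≡ 1 (mod 36); multiply by 20: n ≡ 340 (mod 36).
Smallest nonnegative: n = 340 mod 36 = 16.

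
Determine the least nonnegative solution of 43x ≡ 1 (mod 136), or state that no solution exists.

19

gcd(136, 43) = 1  (136 = 3×43 + 7, 43 = 6×7 + 1, 7 = 7×1).
1 divides 1, so solutions exist.
Back-substituting, 43×(19) + 136×(-6) = 1.
So 43×(19) ≡ 1 (mod 136); multiply by 1: x ≡ 19 (mod 136).
Smallest nonnegative: x = 19 mod 136 = 19.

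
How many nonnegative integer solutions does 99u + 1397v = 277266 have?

22

gcd(1397, 99):
  1397 = 14*99 + 11
  99 = 9*11
so gcd(1397, 99) = 11.
Back-substitute for Bézout coefficients:
  11 = 1397 - 14*99
  ... = 99*(-14) + 1397*(1)
Scale by 25206: one solution is (-352884, 25206). Reduce u mod 127: (49, 195).
General: u = 49 + 127t, v = 195 - 9t.
u ≥ 0 ⇒ t ≥ 0; v ≥ 0 ⇒ t ≤ 21. So t ∈ [0, 21]: 22 solutions.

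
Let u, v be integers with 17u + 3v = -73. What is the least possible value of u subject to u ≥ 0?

gcd(17, 3):
  17 = 5*3 + 2
  3 = 1*2 + 1
  2 = 2*1
so gcd(17, 3) = 1.
1 divides -73, so solutions exist.
Back-substitute for Bézout coefficients:
  1 = 3 - 1*2
  ... = 17*(-1) + 3*(6)
Scale by -73/1 = -73: (u₀, v₀) = (73, -438).
General solution: u = 73 + 3t, v = -438 - 17t for integer t.
u ≥ 0: smallest is 73 mod 3 = 1 (at t = -24), with v = -30.

1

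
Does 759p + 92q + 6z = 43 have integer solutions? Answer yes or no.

yes

gcd(759, 92):
  759 = 8×92 + 23
  92 = 4×23
so gcd(759, 92) = 23.
gcd(23, 6) = 1.
1 divides 43, so integer solutions exist.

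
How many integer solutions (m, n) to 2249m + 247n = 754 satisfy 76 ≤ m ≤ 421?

gcd(2249, 247) = 13  (2249 = 9×247 + 26, 247 = 9×26 + 13, 26 = 2×13).
Back-substituting, 2249×(-9) + 247×(82) = 13.
Scale by 58: particular solution (-522, 4756); reduce m mod 19: (10, -88).
General solution: m = 10 + 19t, n = -88 - 173t for integer t.
76 ≤ 10 + 19t ≤ 421 gives t ∈ [4, 21], which is 18 values.

18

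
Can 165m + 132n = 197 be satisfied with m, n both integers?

no

gcd(165, 132) = 33  (165 = 1*132 + 33, 132 = 4*33).
33 does not divide 197 (remainder 32), so no integer solutions.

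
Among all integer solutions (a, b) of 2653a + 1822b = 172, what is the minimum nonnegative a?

590

gcd(2653, 1822) = 1.
1 divides 172, so solutions exist.
By Bézout, 2653*(353) + 1822*(-514) = 1.
Scale by 172/1 = 172: (a₀, b₀) = (60716, -88408).
General solution: a = 60716 + 1822t, b = -88408 - 2653t for integer t.
a ≥ 0: smallest is 60716 mod 1822 = 590 (at t = -33), with b = -859.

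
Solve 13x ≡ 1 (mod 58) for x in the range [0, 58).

gcd(58, 13) = 1  (58 = 4·13 + 6, 13 = 2·6 + 1, 6 = 6·1).
Back-substituting, 13·(9) + 58·(-2) = 1.
So 13·9 ≡ 1 (mod 58), and 9 mod 58 = 9.

9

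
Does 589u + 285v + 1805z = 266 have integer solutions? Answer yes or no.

yes

gcd(589, 285) = 19.
gcd(19, 1805) = 19.
19 divides 266, so integer solutions exist.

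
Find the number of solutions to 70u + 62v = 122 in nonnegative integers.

gcd(70, 62) = 2.
By Bézout, 70·(8) + 62·(-9) = 2.
One solution: (23, -24).
General: u = 23 + 31t, v = -24 - 35t.
u ≥ 0 ⇒ t ≥ 0; v ≥ 0 ⇒ t ≤ -1. So t ∈ [0, -1]: 0 solutions.

0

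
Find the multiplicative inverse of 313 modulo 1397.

gcd(1397, 313):
  1397 = 4×313 + 145
  313 = 2×145 + 23
  145 = 6×23 + 7
  23 = 3×7 + 2
  7 = 3×2 + 1
  2 = 2×1
so gcd(1397, 313) = 1.
Back-substitute for Bézout coefficients:
  1 = 7 - 3×2
  ... = 313×(-607) + 1397×(136)
So 313×-607 ≡ 1 (mod 1397), and -607 mod 1397 = 790.

790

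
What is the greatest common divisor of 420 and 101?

1

gcd(420, 101):
  420 = 4*101 + 16
  101 = 6*16 + 5
  16 = 3*5 + 1
  5 = 5*1
so gcd(420, 101) = 1.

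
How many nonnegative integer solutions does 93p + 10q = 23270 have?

26

gcd(93, 10) = 1  (93 = 9×10 + 3, 10 = 3×3 + 1, 3 = 3×1).
Back-substituting, 93×(-3) + 10×(28) = 1.
Scale by 23270: one solution is (-69810, 651560). Reduce p mod 10: (0, 2327).
General: p = 0 + 10t, q = 2327 - 93t.
p ≥ 0 ⇒ t ≥ 0; q ≥ 0 ⇒ t ≤ 25. So t ∈ [0, 25]: 26 solutions.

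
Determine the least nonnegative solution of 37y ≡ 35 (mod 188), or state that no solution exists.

67

gcd(188, 37):
  188 = 5*37 + 3
  37 = 12*3 + 1
  3 = 3*1
so gcd(188, 37) = 1.
1 divides 35, so solutions exist.
Back-substitute for Bézout coefficients:
  1 = 37 - 12*3
  ... = 37*(61) + 188*(-12)
So 37*(61) ≡ 1 (mod 188); multiply by 35: y ≡ 2135 (mod 188).
Smallest nonnegative: y = 2135 mod 188 = 67.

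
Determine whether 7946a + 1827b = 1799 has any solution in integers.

gcd(7946, 1827) = 29  (7946 = 4×1827 + 638, 1827 = 2×638 + 551, 638 = 1×551 + 87, 551 = 6×87 + 29, 87 = 3×29).
29 does not divide 1799 (remainder 1), so no integer solutions.

no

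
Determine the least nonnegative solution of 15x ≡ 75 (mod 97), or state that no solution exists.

5

gcd(97, 15) = 1  (97 = 6*15 + 7, 15 = 2*7 + 1, 7 = 7*1).
1 divides 75, so solutions exist.
Back-substituting, 15*(13) + 97*(-2) = 1.
So 15*(13) ≡ 1 (mod 97); multiply by 75: x ≡ 975 (mod 97).
Smallest nonnegative: x = 975 mod 97 = 5.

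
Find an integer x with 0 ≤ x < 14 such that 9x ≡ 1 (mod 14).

gcd(14, 9) = 1.
By Bézout, 9*(-3) + 14*(2) = 1.
So 9*-3 ≡ 1 (mod 14), and -3 mod 14 = 11.

11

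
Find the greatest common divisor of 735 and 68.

gcd(735, 68):
  735 = 10*68 + 55
  68 = 1*55 + 13
  55 = 4*13 + 3
  13 = 4*3 + 1
  3 = 3*1
so gcd(735, 68) = 1.

1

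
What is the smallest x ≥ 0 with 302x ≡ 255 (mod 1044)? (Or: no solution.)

gcd(1044, 302) = 2  (1044 = 3×302 + 138, 302 = 2×138 + 26, 138 = 5×26 + 8, 26 = 3×8 + 2, 8 = 4×2).
2 does not divide 255, so the congruence has no solution.

no solution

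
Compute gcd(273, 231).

21

gcd(273, 231):
  273 = 1*231 + 42
  231 = 5*42 + 21
  42 = 2*21
so gcd(273, 231) = 21.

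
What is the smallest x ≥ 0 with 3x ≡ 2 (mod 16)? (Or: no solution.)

gcd(16, 3) = 1.
1 divides 2, so solutions exist.
By Bézout, 3×(-5) + 16×(1) = 1.
So 3×(-5) ≡ 1 (mod 16); multiply by 2: x ≡ -10 (mod 16).
Smallest nonnegative: x = -10 mod 16 = 6.

6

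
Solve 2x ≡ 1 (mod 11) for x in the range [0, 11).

gcd(11, 2) = 1  (11 = 5×2 + 1, 2 = 2×1).
Back-substituting, 2×(-5) + 11×(1) = 1.
So 2×-5 ≡ 1 (mod 11), and -5 mod 11 = 6.

6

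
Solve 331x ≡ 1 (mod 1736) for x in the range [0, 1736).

gcd(1736, 331) = 1.
By Bézout, 331*(-493) + 1736*(94) = 1.
So 331*-493 ≡ 1 (mod 1736), and -493 mod 1736 = 1243.

1243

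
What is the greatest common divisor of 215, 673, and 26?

gcd(673, 215):
  673 = 3·215 + 28
  215 = 7·28 + 19
  28 = 1·19 + 9
  19 = 2·9 + 1
  9 = 9·1
so gcd(673, 215) = 1.
gcd(1, 26) = 1.

1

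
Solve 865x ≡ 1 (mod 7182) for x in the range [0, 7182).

5455

gcd(7182, 865):
  7182 = 8×865 + 262
  865 = 3×262 + 79
  262 = 3×79 + 25
  79 = 3×25 + 4
  25 = 6×4 + 1
  4 = 4×1
so gcd(7182, 865) = 1.
Back-substitute for Bézout coefficients:
  1 = 25 - 6×4
  ... = 865×(-1727) + 7182×(208)
So 865×-1727 ≡ 1 (mod 7182), and -1727 mod 7182 = 5455.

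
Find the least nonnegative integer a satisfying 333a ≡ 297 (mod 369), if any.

2

gcd(369, 333):
  369 = 1*333 + 36
  333 = 9*36 + 9
  36 = 4*9
so gcd(369, 333) = 9.
9 divides 297, so solutions exist.
Back-substitute for Bézout coefficients:
  9 = 333 - 9*36
  ... = 333*(10) + 369*(-9)
So 333*(10) ≡ 9 (mod 369); multiply by 33: a ≡ 330 (mod 41).
Smallest nonnegative: a = 330 mod 41 = 2.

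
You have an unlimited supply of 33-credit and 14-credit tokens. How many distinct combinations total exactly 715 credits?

2

Need nonnegative integers with 33j + 14k = 715.
gcd(33, 14) = 1, and 33·(3) + 14·(-7) = 1.
So (j₀, k₀) = (2145, -5005); general j = 2145 + 14t, k = -5005 - 33t.
j ≥ 0 ⇒ t ≥ -153; k ≥ 0 ⇒ t ≤ -152. That's 2 values of t.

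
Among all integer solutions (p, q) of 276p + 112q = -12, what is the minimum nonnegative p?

17

gcd(276, 112):
  276 = 2×112 + 52
  112 = 2×52 + 8
  52 = 6×8 + 4
  8 = 2×4
so gcd(276, 112) = 4.
4 divides -12, so solutions exist.
Back-substitute for Bézout coefficients:
  4 = 52 - 6×8
  ... = 276×(13) + 112×(-32)
Scale by -12/4 = -3: (p₀, q₀) = (-39, 96).
General solution: p = -39 + 28t, q = 96 - 69t for integer t.
p ≥ 0: smallest is -39 mod 28 = 17 (at t = 2), with q = -42.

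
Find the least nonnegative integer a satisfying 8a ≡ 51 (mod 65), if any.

47

gcd(65, 8):
  65 = 8*8 + 1
  8 = 8*1
so gcd(65, 8) = 1.
1 divides 51, so solutions exist.
Back-substitute for Bézout coefficients:
  1 = 65 - 8*8
  ... = 8*(-8) + 65*(1)
So 8*(-8) ≡ 1 (mod 65); multiply by 51: a ≡ -408 (mod 65).
Smallest nonnegative: a = -408 mod 65 = 47.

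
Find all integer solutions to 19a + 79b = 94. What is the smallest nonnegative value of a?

gcd(79, 19):
  79 = 4*19 + 3
  19 = 6*3 + 1
  3 = 3*1
so gcd(79, 19) = 1.
1 divides 94, so solutions exist.
Back-substitute for Bézout coefficients:
  1 = 19 - 6*3
  ... = 19*(25) + 79*(-6)
Scale by 94/1 = 94: (a₀, b₀) = (2350, -564).
General solution: a = 2350 + 79t, b = -564 - 19t for integer t.
a ≥ 0: smallest is 2350 mod 79 = 59 (at t = -29), with b = -13.

59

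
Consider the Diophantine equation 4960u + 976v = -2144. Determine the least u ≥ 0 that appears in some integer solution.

gcd(4960, 976) = 16  (4960 = 5×976 + 80, 976 = 12×80 + 16, 80 = 5×16).
16 divides -2144, so solutions exist.
Back-substituting, 4960×(-12) + 976×(61) = 16.
Scale by -2144/16 = -134: (u₀, v₀) = (1608, -8174).
General solution: u = 1608 + 61t, v = -8174 - 310t for integer t.
u ≥ 0: smallest is 1608 mod 61 = 22 (at t = -26), with v = -114.

22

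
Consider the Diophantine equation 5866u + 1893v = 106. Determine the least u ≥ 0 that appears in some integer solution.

1600

gcd(5866, 1893) = 1  (5866 = 3×1893 + 187, 1893 = 10×187 + 23, 187 = 8×23 + 3, 23 = 7×3 + 2, 3 = 1×2 + 1, 2 = 2×1).
1 divides 106, so solutions exist.
Back-substituting, 5866×(658) + 1893×(-2039) = 1.
Scale by 106/1 = 106: (u₀, v₀) = (69748, -216134).
General solution: u = 69748 + 1893t, v = -216134 - 5866t for integer t.
u ≥ 0: smallest is 69748 mod 1893 = 1600 (at t = -36), with v = -4958.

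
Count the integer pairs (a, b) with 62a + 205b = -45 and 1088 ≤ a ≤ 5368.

21

gcd(205, 62):
  205 = 3*62 + 19
  62 = 3*19 + 5
  19 = 3*5 + 4
  5 = 1*4 + 1
  4 = 4*1
so gcd(205, 62) = 1.
Back-substitute for Bézout coefficients:
  1 = 5 - 1*4
  ... = 62*(43) + 205*(-13)
Scale by -45: particular solution (-1935, 585); reduce a mod 205: (115, -35).
General solution: a = 115 + 205t, b = -35 - 62t for integer t.
1088 ≤ 115 + 205t ≤ 5368 gives t ∈ [5, 25], which is 21 values.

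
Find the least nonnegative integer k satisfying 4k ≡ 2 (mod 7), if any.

4

gcd(7, 4) = 1  (7 = 1×4 + 3, 4 = 1×3 + 1, 3 = 3×1).
1 divides 2, so solutions exist.
Back-substituting, 4×(2) + 7×(-1) = 1.
So 4×(2) ≡ 1 (mod 7); multiply by 2: k ≡ 4 (mod 7).
Smallest nonnegative: k = 4 mod 7 = 4.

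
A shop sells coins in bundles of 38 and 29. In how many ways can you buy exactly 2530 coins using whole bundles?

Need nonnegative integers with 38j + 29k = 2530.
gcd(38, 29) = 1, and 38·(13) + 29·(-17) = 1.
So (j₀, k₀) = (32890, -43010); general j = 32890 + 29t, k = -43010 - 38t.
j ≥ 0 ⇒ t ≥ -1134; k ≥ 0 ⇒ t ≤ -1132. That's 3 values of t.

3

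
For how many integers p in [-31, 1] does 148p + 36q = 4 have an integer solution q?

gcd(148, 36) = 4  (148 = 4·36 + 4, 36 = 9·4).
Back-substituting, 148·(1) + 36·(-4) = 4.
Scale by 1: particular solution (1, -4); reduce p mod 9: (1, -4).
General solution: p = 1 + 9t, q = -4 - 37t for integer t.
-31 ≤ 1 + 9t ≤ 1 gives t ∈ [-3, 0], which is 4 values.

4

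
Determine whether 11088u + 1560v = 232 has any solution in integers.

no

gcd(11088, 1560) = 24  (11088 = 7*1560 + 168, 1560 = 9*168 + 48, 168 = 3*48 + 24, 48 = 2*24).
24 does not divide 232 (remainder 16), so no integer solutions.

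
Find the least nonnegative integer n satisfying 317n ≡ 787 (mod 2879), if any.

gcd(2879, 317) = 1.
1 divides 787, so solutions exist.
By Bézout, 317×(-554) + 2879×(61) = 1.
So 317×(-554) ≡ 1 (mod 2879); multiply by 787: n ≡ -435998 (mod 2879).
Smallest nonnegative: n = -435998 mod 2879 = 1610.

1610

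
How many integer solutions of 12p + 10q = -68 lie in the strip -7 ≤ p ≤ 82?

18

gcd(12, 10):
  12 = 1×10 + 2
  10 = 5×2
so gcd(12, 10) = 2.
Back-substitute for Bézout coefficients:
  2 = 12 - 1×10
  ... = 12×(1) + 10×(-1)
Scale by -34: particular solution (-34, 34); reduce p mod 5: (1, -8).
General solution: p = 1 + 5t, q = -8 - 6t for integer t.
-7 ≤ 1 + 5t ≤ 82 gives t ∈ [-1, 16], which is 18 values.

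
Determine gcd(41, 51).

1

gcd(51, 41) = 1  (51 = 1*41 + 10, 41 = 4*10 + 1, 10 = 10*1).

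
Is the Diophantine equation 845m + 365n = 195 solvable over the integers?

gcd(845, 365) = 5.
5 divides 195, so integer solutions exist.

yes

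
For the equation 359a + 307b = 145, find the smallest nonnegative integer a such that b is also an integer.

174

gcd(359, 307) = 1  (359 = 1·307 + 52, 307 = 5·52 + 47, 52 = 1·47 + 5, 47 = 9·5 + 2, 5 = 2·2 + 1, 2 = 2·1).
1 divides 145, so solutions exist.
Back-substituting, 359·(124) + 307·(-145) = 1.
Scale by 145/1 = 145: (a₀, b₀) = (17980, -21025).
General solution: a = 17980 + 307t, b = -21025 - 359t for integer t.
a ≥ 0: smallest is 17980 mod 307 = 174 (at t = -58), with b = -203.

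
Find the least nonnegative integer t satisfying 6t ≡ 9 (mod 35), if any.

19

gcd(35, 6) = 1  (35 = 5·6 + 5, 6 = 1·5 + 1, 5 = 5·1).
1 divides 9, so solutions exist.
Back-substituting, 6·(6) + 35·(-1) = 1.
So 6·(6) ≡ 1 (mod 35); multiply by 9: t ≡ 54 (mod 35).
Smallest nonnegative: t = 54 mod 35 = 19.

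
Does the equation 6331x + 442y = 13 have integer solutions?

gcd(6331, 442) = 13.
13 divides 13, so integer solutions exist.

yes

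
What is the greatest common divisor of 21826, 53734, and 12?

gcd(53734, 21826) = 2  (53734 = 2·21826 + 10082, 21826 = 2·10082 + 1662, 10082 = 6·1662 + 110, 1662 = 15·110 + 12, 110 = 9·12 + 2, 12 = 6·2).
gcd(2, 12) = 2.

2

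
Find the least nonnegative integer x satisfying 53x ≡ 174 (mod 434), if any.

gcd(434, 53) = 1  (434 = 8×53 + 10, 53 = 5×10 + 3, 10 = 3×3 + 1, 3 = 3×1).
1 divides 174, so solutions exist.
Back-substituting, 53×(-131) + 434×(16) = 1.
So 53×(-131) ≡ 1 (mod 434); multiply by 174: x ≡ -22794 (mod 434).
Smallest nonnegative: x = -22794 mod 434 = 208.

208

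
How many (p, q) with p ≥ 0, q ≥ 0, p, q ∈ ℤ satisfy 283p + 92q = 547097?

21

gcd(283, 92) = 1.
By Bézout, 283*(-13) + 92*(40) = 1.
One solution: (75, 5716).
General: p = 75 + 92t, q = 5716 - 283t.
p ≥ 0 ⇒ t ≥ 0; q ≥ 0 ⇒ t ≤ 20. So t ∈ [0, 20]: 21 solutions.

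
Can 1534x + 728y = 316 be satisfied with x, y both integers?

gcd(1534, 728):
  1534 = 2*728 + 78
  728 = 9*78 + 26
  78 = 3*26
so gcd(1534, 728) = 26.
26 does not divide 316 (remainder 4), so no integer solutions.

no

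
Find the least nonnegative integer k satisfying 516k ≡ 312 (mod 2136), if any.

gcd(2136, 516):
  2136 = 4·516 + 72
  516 = 7·72 + 12
  72 = 6·12
so gcd(2136, 516) = 12.
12 divides 312, so solutions exist.
Back-substitute for Bézout coefficients:
  12 = 516 - 7·72
  ... = 516·(29) + 2136·(-7)
So 516·(29) ≡ 12 (mod 2136); multiply by 26: k ≡ 754 (mod 178).
Smallest nonnegative: k = 754 mod 178 = 42.

42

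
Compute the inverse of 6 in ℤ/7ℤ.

6

gcd(7, 6) = 1  (7 = 1·6 + 1, 6 = 6·1).
Back-substituting, 6·(-1) + 7·(1) = 1.
So 6·-1 ≡ 1 (mod 7), and -1 mod 7 = 6.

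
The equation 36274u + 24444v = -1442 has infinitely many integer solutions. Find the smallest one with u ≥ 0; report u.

gcd(36274, 24444):
  36274 = 1·24444 + 11830
  24444 = 2·11830 + 784
  11830 = 15·784 + 70
  784 = 11·70 + 14
  70 = 5·14
so gcd(36274, 24444) = 14.
14 divides -1442, so solutions exist.
Back-substitute for Bézout coefficients:
  14 = 784 - 11·70
  ... = 36274·(-343) + 24444·(509)
Scale by -1442/14 = -103: (u₀, v₀) = (35329, -52427).
General solution: u = 35329 + 1746t, v = -52427 - 2591t for integer t.
u ≥ 0: smallest is 35329 mod 1746 = 409 (at t = -20), with v = -607.

409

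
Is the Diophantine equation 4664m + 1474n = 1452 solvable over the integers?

gcd(4664, 1474) = 22  (4664 = 3*1474 + 242, 1474 = 6*242 + 22, 242 = 11*22).
22 divides 1452, so integer solutions exist.

yes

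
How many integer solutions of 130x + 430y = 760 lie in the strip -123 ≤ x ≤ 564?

gcd(430, 130) = 10.
By Bézout, 130×(10) + 430×(-3) = 10.
Particular solution: (29, -7).
General solution: x = 29 + 43t, y = -7 - 13t for integer t.
-123 ≤ 29 + 43t ≤ 564 gives t ∈ [-3, 12], which is 16 values.

16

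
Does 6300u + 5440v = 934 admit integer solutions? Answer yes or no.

gcd(6300, 5440):
  6300 = 1*5440 + 860
  5440 = 6*860 + 280
  860 = 3*280 + 20
  280 = 14*20
so gcd(6300, 5440) = 20.
20 does not divide 934 (remainder 14), so no integer solutions.

no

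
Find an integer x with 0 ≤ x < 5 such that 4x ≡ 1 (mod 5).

4

gcd(5, 4):
  5 = 1*4 + 1
  4 = 4*1
so gcd(5, 4) = 1.
Back-substitute for Bézout coefficients:
  1 = 5 - 1*4
  ... = 4*(-1) + 5*(1)
So 4*-1 ≡ 1 (mod 5), and -1 mod 5 = 4.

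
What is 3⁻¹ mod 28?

gcd(28, 3) = 1  (28 = 9·3 + 1, 3 = 3·1).
Back-substituting, 3·(-9) + 28·(1) = 1.
So 3·-9 ≡ 1 (mod 28), and -9 mod 28 = 19.

19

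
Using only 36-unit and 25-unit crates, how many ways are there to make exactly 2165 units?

2

Need nonnegative integers with 36j + 25k = 2165.
gcd(36, 25) = 1, and 36·(-9) + 25·(13) = 1.
So (j₀, k₀) = (-19485, 28145); general j = -19485 + 25t, k = 28145 - 36t.
j ≥ 0 ⇒ t ≥ 780; k ≥ 0 ⇒ t ≤ 781. That's 2 values of t.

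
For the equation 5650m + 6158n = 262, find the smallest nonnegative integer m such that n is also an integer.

gcd(6158, 5650) = 2.
2 divides 262, so solutions exist.
By Bézout, 5650·(497) + 6158·(-456) = 2.
Scale by 262/2 = 131: (m₀, n₀) = (65107, -59736).
General solution: m = 65107 + 3079t, n = -59736 - 2825t for integer t.
m ≥ 0: smallest is 65107 mod 3079 = 448 (at t = -21), with n = -411.

448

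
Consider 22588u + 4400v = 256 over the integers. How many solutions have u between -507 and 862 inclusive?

gcd(22588, 4400):
  22588 = 5*4400 + 588
  4400 = 7*588 + 284
  588 = 2*284 + 20
  284 = 14*20 + 4
  20 = 5*4
so gcd(22588, 4400) = 4.
Back-substitute for Bézout coefficients:
  4 = 284 - 14*20
  ... = 22588*(-217) + 4400*(1114)
Scale by 64: particular solution (-13888, 71296); reduce u mod 1100: (412, -2115).
General solution: u = 412 + 1100t, v = -2115 - 5647t for integer t.
-507 ≤ 412 + 1100t ≤ 862 gives t ∈ [0, 0], which is 1 value.

1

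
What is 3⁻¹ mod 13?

9

gcd(13, 3):
  13 = 4×3 + 1
  3 = 3×1
so gcd(13, 3) = 1.
Back-substitute for Bézout coefficients:
  1 = 13 - 4×3
  ... = 3×(-4) + 13×(1)
So 3×-4 ≡ 1 (mod 13), and -4 mod 13 = 9.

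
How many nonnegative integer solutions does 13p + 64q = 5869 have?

gcd(64, 13) = 1.
By Bézout, 13×(5) + 64×(-1) = 1.
One solution: (33, 85).
General: p = 33 + 64t, q = 85 - 13t.
p ≥ 0 ⇒ t ≥ 0; q ≥ 0 ⇒ t ≤ 6. So t ∈ [0, 6]: 7 solutions.

7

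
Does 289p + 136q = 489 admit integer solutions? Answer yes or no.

gcd(289, 136) = 17  (289 = 2×136 + 17, 136 = 8×17).
17 does not divide 489 (remainder 13), so no integer solutions.

no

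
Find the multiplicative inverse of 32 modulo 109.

92

gcd(109, 32) = 1.
By Bézout, 32*(-17) + 109*(5) = 1.
So 32*-17 ≡ 1 (mod 109), and -17 mod 109 = 92.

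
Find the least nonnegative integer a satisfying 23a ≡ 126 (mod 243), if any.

gcd(243, 23):
  243 = 10*23 + 13
  23 = 1*13 + 10
  13 = 1*10 + 3
  10 = 3*3 + 1
  3 = 3*1
so gcd(243, 23) = 1.
1 divides 126, so solutions exist.
Back-substitute for Bézout coefficients:
  1 = 10 - 3*3
  ... = 23*(74) + 243*(-7)
So 23*(74) ≡ 1 (mod 243); multiply by 126: a ≡ 9324 (mod 243).
Smallest nonnegative: a = 9324 mod 243 = 90.

90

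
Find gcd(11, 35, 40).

gcd(35, 11) = 1.
gcd(1, 40) = 1.

1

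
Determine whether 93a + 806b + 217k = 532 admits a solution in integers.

no

gcd(806, 93):
  806 = 8×93 + 62
  93 = 1×62 + 31
  62 = 2×31
so gcd(806, 93) = 31.
gcd(31, 217) = 31.
31 does not divide 532 (remainder 5), so no integer solutions.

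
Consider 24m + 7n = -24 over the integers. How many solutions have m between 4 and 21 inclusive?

3

gcd(24, 7) = 1.
By Bézout, 24*(-2) + 7*(7) = 1.
Particular solution: (6, -24).
General solution: m = 6 + 7t, n = -24 - 24t for integer t.
4 ≤ 6 + 7t ≤ 21 gives t ∈ [0, 2], which is 3 values.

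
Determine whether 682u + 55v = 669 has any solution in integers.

gcd(682, 55) = 11.
11 does not divide 669 (remainder 9), so no integer solutions.

no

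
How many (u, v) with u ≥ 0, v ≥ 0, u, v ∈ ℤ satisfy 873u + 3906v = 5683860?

15

gcd(3906, 873) = 9.
By Bézout, 873×(-85) + 3906×(19) = 9.
One solution: (126, 1427).
General: u = 126 + 434t, v = 1427 - 97t.
u ≥ 0 ⇒ t ≥ 0; v ≥ 0 ⇒ t ≤ 14. So t ∈ [0, 14]: 15 solutions.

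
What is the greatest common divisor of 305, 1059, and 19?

1

gcd(1059, 305) = 1.
gcd(1, 19) = 1.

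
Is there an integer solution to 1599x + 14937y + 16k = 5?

gcd(14937, 1599) = 39  (14937 = 9·1599 + 546, 1599 = 2·546 + 507, 546 = 1·507 + 39, 507 = 13·39).
gcd(39, 16) = 1.
1 divides 5, so integer solutions exist.

yes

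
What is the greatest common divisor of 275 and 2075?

25

gcd(2075, 275):
  2075 = 7·275 + 150
  275 = 1·150 + 125
  150 = 1·125 + 25
  125 = 5·25
so gcd(2075, 275) = 25.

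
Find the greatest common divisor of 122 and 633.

gcd(633, 122):
  633 = 5×122 + 23
  122 = 5×23 + 7
  23 = 3×7 + 2
  7 = 3×2 + 1
  2 = 2×1
so gcd(633, 122) = 1.

1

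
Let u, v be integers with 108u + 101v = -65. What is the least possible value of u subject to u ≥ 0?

gcd(108, 101) = 1.
1 divides -65, so solutions exist.
By Bézout, 108·(29) + 101·(-31) = 1.
Scale by -65/1 = -65: (u₀, v₀) = (-1885, 2015).
General solution: u = -1885 + 101t, v = 2015 - 108t for integer t.
u ≥ 0: smallest is -1885 mod 101 = 34 (at t = 19), with v = -37.

34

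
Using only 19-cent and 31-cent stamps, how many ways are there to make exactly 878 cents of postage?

1

Need nonnegative integers with 19j + 31k = 878.
gcd(19, 31) = 1, and 19·(-13) + 31·(8) = 1.
So (j₀, k₀) = (-11414, 7024); general j = -11414 + 31t, k = 7024 - 19t.
j ≥ 0 ⇒ t ≥ 369; k ≥ 0 ⇒ t ≤ 369. That's 1 value of t.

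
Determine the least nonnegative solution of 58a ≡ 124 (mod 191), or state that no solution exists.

gcd(191, 58):
  191 = 3×58 + 17
  58 = 3×17 + 7
  17 = 2×7 + 3
  7 = 2×3 + 1
  3 = 3×1
so gcd(191, 58) = 1.
1 divides 124, so solutions exist.
Back-substitute for Bézout coefficients:
  1 = 7 - 2×3
  ... = 58×(56) + 191×(-17)
So 58×(56) ≡ 1 (mod 191); multiply by 124: a ≡ 6944 (mod 191).
Smallest nonnegative: a = 6944 mod 191 = 68.

68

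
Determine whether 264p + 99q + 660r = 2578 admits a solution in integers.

no

gcd(264, 99) = 33  (264 = 2·99 + 66, 99 = 1·66 + 33, 66 = 2·33).
gcd(33, 660) = 33.
33 does not divide 2578 (remainder 4), so no integer solutions.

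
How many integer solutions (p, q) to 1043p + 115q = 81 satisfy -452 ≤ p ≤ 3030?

30

gcd(1043, 115):
  1043 = 9*115 + 8
  115 = 14*8 + 3
  8 = 2*3 + 2
  3 = 1*2 + 1
  2 = 2*1
so gcd(1043, 115) = 1.
Back-substitute for Bézout coefficients:
  1 = 3 - 1*2
  ... = 1043*(-43) + 115*(390)
Scale by 81: particular solution (-3483, 31590); reduce p mod 115: (82, -743).
General solution: p = 82 + 115t, q = -743 - 1043t for integer t.
-452 ≤ 82 + 115t ≤ 3030 gives t ∈ [-4, 25], which is 30 values.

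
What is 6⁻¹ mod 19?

gcd(19, 6) = 1  (19 = 3×6 + 1, 6 = 6×1).
Back-substituting, 6×(-3) + 19×(1) = 1.
So 6×-3 ≡ 1 (mod 19), and -3 mod 19 = 16.

16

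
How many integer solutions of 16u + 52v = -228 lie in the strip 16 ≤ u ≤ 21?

gcd(52, 16) = 4.
By Bézout, 16·(-3) + 52·(1) = 4.
Particular solution: (2, -5).
General solution: u = 2 + 13t, v = -5 - 4t for integer t.
16 ≤ 2 + 13t ≤ 21 gives t ∈ [2, 1], which is 0 values.

0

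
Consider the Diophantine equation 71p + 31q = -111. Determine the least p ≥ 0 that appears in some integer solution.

29

gcd(71, 31):
  71 = 2×31 + 9
  31 = 3×9 + 4
  9 = 2×4 + 1
  4 = 4×1
so gcd(71, 31) = 1.
1 divides -111, so solutions exist.
Back-substitute for Bézout coefficients:
  1 = 9 - 2×4
  ... = 71×(7) + 31×(-16)
Scale by -111/1 = -111: (p₀, q₀) = (-777, 1776).
General solution: p = -777 + 31t, q = 1776 - 71t for integer t.
p ≥ 0: smallest is -777 mod 31 = 29 (at t = 26), with q = -70.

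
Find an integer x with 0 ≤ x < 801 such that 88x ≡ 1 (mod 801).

355

gcd(801, 88) = 1  (801 = 9·88 + 9, 88 = 9·9 + 7, 9 = 1·7 + 2, 7 = 3·2 + 1, 2 = 2·1).
Back-substituting, 88·(355) + 801·(-39) = 1.
So 88·355 ≡ 1 (mod 801), and 355 mod 801 = 355.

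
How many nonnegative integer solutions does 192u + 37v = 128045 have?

gcd(192, 37) = 1.
By Bézout, 192·(16) + 37·(-83) = 1.
One solution: (30, 3305).
General: u = 30 + 37t, v = 3305 - 192t.
u ≥ 0 ⇒ t ≥ 0; v ≥ 0 ⇒ t ≤ 17. So t ∈ [0, 17]: 18 solutions.

18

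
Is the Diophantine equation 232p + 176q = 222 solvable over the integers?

no

gcd(232, 176):
  232 = 1·176 + 56
  176 = 3·56 + 8
  56 = 7·8
so gcd(232, 176) = 8.
8 does not divide 222 (remainder 6), so no integer solutions.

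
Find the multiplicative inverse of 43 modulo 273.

127

gcd(273, 43):
  273 = 6·43 + 15
  43 = 2·15 + 13
  15 = 1·13 + 2
  13 = 6·2 + 1
  2 = 2·1
so gcd(273, 43) = 1.
Back-substitute for Bézout coefficients:
  1 = 13 - 6·2
  ... = 43·(127) + 273·(-20)
So 43·127 ≡ 1 (mod 273), and 127 mod 273 = 127.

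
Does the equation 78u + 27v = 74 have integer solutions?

no

gcd(78, 27) = 3  (78 = 2×27 + 24, 27 = 1×24 + 3, 24 = 8×3).
3 does not divide 74 (remainder 2), so no integer solutions.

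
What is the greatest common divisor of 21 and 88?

1

gcd(88, 21) = 1  (88 = 4×21 + 4, 21 = 5×4 + 1, 4 = 4×1).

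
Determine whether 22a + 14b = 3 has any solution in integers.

gcd(22, 14) = 2  (22 = 1*14 + 8, 14 = 1*8 + 6, 8 = 1*6 + 2, 6 = 3*2).
2 does not divide 3 (remainder 1), so no integer solutions.

no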